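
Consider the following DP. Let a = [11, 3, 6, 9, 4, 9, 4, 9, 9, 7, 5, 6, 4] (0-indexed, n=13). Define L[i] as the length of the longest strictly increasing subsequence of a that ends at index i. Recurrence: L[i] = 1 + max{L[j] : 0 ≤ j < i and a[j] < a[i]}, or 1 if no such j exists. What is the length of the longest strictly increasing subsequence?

   i    0    1    2    3    4    5    6    7    8    9   10   11   12
a[i]   11    3    6    9    4    9    4    9    9    7    5    6    4
L[i]    1    1    2    3    2    3    2    3    3    3    3    4    2

4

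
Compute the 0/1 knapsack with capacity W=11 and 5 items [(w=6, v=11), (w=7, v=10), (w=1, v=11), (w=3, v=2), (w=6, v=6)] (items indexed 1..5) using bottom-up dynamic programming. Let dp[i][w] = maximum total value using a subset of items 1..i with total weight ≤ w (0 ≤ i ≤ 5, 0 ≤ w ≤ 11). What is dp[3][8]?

i\w   0   1   2   3   4   5   6   7   8   9  10  11
  0   0   0   0   0   0   0   0   0   0   0   0   0
  1   0   0   0   0   0   0  11  11  11  11  11  11
  2   0   0   0   0   0   0  11  11  11  11  11  11
  3   0  11  11  11  11  11  11  22  22  22  22  22
  4   0  11  11  11  13  13  13  22  22  22  24  24
  5   0  11  11  11  13  13  13  22  22  22  24  24

22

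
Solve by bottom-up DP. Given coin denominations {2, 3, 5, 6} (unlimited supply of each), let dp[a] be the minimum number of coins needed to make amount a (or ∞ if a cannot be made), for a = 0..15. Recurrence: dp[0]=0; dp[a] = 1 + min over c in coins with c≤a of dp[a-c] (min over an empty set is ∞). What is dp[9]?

 a  0  1  2  3  4  5  6  7  8  9 10 11 12 13 14 15
dp  0  -  1  1  2  1  1  2  2  2  2  2  2  3  3  3
(- denotes ∞ / unreachable)

2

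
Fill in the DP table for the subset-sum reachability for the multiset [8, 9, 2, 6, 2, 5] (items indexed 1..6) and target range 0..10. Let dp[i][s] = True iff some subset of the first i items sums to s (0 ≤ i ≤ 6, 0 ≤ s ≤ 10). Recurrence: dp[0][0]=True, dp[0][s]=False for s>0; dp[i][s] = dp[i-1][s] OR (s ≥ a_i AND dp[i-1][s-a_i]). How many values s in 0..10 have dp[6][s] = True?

9

i\s   0   1   2   3   4   5   6   7   8   9  10
  0   T   F   F   F   F   F   F   F   F   F   F
  1   T   F   F   F   F   F   F   F   T   F   F
  2   T   F   F   F   F   F   F   F   T   T   F
  3   T   F   T   F   F   F   F   F   T   T   T
  4   T   F   T   F   F   F   T   F   T   T   T
  5   T   F   T   F   T   F   T   F   T   T   T
  6   T   F   T   F   T   T   T   T   T   T   T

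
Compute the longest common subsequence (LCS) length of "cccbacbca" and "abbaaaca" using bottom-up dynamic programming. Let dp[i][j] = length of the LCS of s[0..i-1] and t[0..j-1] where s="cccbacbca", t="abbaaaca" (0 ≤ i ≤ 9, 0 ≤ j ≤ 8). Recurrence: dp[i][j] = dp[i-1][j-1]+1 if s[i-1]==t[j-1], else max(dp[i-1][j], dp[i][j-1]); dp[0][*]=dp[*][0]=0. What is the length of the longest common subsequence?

   ''  a  b  b  a  a  a  c  a
''  0  0  0  0  0  0  0  0  0
 c  0  0  0  0  0  0  0  1  1
 c  0  0  0  0  0  0  0  1  1
 c  0  0  0  0  0  0  0  1  1
 b  0  0  1  1  1  1  1  1  1
 a  0  1  1  1  2  2  2  2  2
 c  0  1  1  1  2  2  2  3  3
 b  0  1  2  2  2  2  2  3  3
 c  0  1  2  2  2  2  2  3  3
 a  0  1  2  2  3  3  3  3  4

4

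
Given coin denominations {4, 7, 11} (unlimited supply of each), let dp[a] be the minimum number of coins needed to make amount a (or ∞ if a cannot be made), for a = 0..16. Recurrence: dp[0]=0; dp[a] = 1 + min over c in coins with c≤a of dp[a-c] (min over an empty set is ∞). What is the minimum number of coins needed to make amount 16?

 a  0  1  2  3  4  5  6  7  8  9 10 11 12 13 14 15 16
dp  0  -  -  -  1  -  -  1  2  -  -  1  3  -  2  2  4
(- denotes ∞ / unreachable)

4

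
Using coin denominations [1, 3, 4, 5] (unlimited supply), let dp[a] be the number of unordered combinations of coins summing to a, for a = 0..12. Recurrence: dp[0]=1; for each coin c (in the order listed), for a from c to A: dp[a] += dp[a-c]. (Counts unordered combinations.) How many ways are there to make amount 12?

after  coin     0     1     2     3     4     5     6     7     8     9    10    11    12
          1     1     1     1     1     1     1     1     1     1     1     1     1     1
          3     1     1     1     2     2     2     3     3     3     4     4     4     5
          4     1     1     1     2     3     3     4     5     6     7     8     9    11
          5     1     1     1     2     3     4     5     6     8    10    12    14    17

17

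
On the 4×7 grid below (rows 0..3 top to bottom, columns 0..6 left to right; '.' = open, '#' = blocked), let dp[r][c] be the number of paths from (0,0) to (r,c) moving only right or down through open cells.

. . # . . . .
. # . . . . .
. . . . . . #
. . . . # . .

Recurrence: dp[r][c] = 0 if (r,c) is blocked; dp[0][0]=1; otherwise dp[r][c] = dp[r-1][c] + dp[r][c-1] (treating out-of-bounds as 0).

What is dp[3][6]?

1

r\c   0   1   2   3   4   5   6
  0   1   1   0   0   0   0   0
  1   1   0   0   0   0   0   0
  2   1   1   1   1   1   1   0
  3   1   2   3   4   0   1   1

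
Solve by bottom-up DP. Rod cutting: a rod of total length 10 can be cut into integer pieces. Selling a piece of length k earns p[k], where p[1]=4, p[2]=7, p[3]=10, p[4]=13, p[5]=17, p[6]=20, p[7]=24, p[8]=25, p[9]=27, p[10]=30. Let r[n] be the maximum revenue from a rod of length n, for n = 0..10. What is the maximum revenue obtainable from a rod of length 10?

40

   n    0    1    2    3    4    5    6    7    8    9   10
r[n]    0    4    8   12   16   20   24   28   32   36   40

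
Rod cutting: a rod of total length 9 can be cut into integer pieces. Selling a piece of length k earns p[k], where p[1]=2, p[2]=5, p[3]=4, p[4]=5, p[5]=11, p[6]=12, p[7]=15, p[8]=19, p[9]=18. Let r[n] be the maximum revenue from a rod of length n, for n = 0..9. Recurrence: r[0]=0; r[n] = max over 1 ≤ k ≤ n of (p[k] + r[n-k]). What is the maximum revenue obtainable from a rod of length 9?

22

   n    0    1    2    3    4    5    6    7    8    9
r[n]    0    2    5    7   10   12   15   17   20   22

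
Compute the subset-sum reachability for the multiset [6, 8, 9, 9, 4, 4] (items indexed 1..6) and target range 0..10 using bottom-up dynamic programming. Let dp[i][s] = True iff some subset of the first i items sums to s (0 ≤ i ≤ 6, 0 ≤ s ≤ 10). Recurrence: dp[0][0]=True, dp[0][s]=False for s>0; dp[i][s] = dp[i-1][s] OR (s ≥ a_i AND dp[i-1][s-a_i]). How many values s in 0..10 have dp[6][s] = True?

i\s   0   1   2   3   4   5   6   7   8   9  10
  0   T   F   F   F   F   F   F   F   F   F   F
  1   T   F   F   F   F   F   T   F   F   F   F
  2   T   F   F   F   F   F   T   F   T   F   F
  3   T   F   F   F   F   F   T   F   T   T   F
  4   T   F   F   F   F   F   T   F   T   T   F
  5   T   F   F   F   T   F   T   F   T   T   T
  6   T   F   F   F   T   F   T   F   T   T   T

6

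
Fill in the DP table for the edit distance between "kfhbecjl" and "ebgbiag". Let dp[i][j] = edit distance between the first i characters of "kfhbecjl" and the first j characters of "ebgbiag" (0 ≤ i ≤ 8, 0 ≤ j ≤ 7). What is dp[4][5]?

4

   ''  e  b  g  b  i  a  g
''  0  1  2  3  4  5  6  7
 k  1  1  2  3  4  5  6  7
 f  2  2  2  3  4  5  6  7
 h  3  3  3  3  4  5  6  7
 b  4  4  3  4  3  4  5  6
 e  5  4  4  4  4  4  5  6
 c  6  5  5  5  5  5  5  6
 j  7  6  6  6  6  6  6  6
 l  8  7  7  7  7  7  7  7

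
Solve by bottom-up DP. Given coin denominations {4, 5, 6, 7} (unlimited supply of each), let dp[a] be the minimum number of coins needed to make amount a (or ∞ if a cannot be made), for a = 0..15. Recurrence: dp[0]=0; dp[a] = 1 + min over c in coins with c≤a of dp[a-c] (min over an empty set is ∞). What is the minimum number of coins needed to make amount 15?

 a  0  1  2  3  4  5  6  7  8  9 10 11 12 13 14 15
dp  0  -  -  -  1  1  1  1  2  2  2  2  2  2  2  3
(- denotes ∞ / unreachable)

3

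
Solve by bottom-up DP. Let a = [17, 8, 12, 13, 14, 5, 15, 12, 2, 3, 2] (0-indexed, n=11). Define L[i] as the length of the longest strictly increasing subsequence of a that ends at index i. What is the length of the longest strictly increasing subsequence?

5

   i    0    1    2    3    4    5    6    7    8    9   10
a[i]   17    8   12   13   14    5   15   12    2    3    2
L[i]    1    1    2    3    4    1    5    2    1    2    1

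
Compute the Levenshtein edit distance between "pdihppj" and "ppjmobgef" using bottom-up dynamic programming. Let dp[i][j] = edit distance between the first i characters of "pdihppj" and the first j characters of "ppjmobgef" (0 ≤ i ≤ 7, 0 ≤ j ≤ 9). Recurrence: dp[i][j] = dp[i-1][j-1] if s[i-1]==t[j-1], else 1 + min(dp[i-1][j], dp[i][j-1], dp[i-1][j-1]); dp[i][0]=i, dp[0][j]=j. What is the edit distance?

   ''  p  p  j  m  o  b  g  e  f
''  0  1  2  3  4  5  6  7  8  9
 p  1  0  1  2  3  4  5  6  7  8
 d  2  1  1  2  3  4  5  6  7  8
 i  3  2  2  2  3  4  5  6  7  8
 h  4  3  3  3  3  4  5  6  7  8
 p  5  4  3  4  4  4  5  6  7  8
 p  6  5  4  4  5  5  5  6  7  8
 j  7  6  5  4  5  6  6  6  7  8

8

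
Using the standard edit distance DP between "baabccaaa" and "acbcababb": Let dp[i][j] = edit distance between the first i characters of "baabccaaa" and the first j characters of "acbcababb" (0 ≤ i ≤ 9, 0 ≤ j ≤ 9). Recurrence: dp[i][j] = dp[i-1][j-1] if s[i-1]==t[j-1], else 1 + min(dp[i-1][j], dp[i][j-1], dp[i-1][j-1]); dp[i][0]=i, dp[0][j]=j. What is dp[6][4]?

3

   ''  a  c  b  c  a  b  a  b  b
''  0  1  2  3  4  5  6  7  8  9
 b  1  1  2  2  3  4  5  6  7  8
 a  2  1  2  3  3  3  4  5  6  7
 a  3  2  2  3  4  3  4  4  5  6
 b  4  3  3  2  3  4  3  4  4  5
 c  5  4  3  3  2  3  4  4  5  5
 c  6  5  4  4  3  3  4  5  5  6
 a  7  6  5  5  4  3  4  4  5  6
 a  8  7  6  6  5  4  4  4  5  6
 a  9  8  7  7  6  5  5  4  5  6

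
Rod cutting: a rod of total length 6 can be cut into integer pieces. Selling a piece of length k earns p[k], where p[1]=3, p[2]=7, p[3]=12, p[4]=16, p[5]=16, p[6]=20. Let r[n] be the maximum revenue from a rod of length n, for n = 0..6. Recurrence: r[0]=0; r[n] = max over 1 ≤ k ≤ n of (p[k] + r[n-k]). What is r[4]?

   n    0    1    2    3    4    5    6
r[n]    0    3    7   12   16   19   24

16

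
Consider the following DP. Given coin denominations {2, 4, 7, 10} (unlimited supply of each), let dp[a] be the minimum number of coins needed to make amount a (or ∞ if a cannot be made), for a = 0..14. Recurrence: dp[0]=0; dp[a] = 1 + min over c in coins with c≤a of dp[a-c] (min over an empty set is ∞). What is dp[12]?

2

 a  0  1  2  3  4  5  6  7  8  9 10 11 12 13 14
dp  0  -  1  -  1  -  2  1  2  2  1  2  2  3  2
(- denotes ∞ / unreachable)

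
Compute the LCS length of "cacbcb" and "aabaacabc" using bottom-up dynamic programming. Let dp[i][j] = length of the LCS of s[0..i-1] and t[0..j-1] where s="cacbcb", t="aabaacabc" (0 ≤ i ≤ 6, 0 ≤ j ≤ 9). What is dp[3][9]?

3

   ''  a  a  b  a  a  c  a  b  c
''  0  0  0  0  0  0  0  0  0  0
 c  0  0  0  0  0  0  1  1  1  1
 a  0  1  1  1  1  1  1  2  2  2
 c  0  1  1  1  1  1  2  2  2  3
 b  0  1  1  2  2  2  2  2  3  3
 c  0  1  1  2  2  2  3  3  3  4
 b  0  1  1  2  2  2  3  3  4  4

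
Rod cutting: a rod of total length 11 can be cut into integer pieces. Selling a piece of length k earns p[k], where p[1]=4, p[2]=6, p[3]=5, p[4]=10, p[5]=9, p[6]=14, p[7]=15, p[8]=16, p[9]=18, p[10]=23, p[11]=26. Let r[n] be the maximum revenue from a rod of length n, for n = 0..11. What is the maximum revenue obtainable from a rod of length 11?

   n    0    1    2    3    4    5    6    7    8    9   10   11
r[n]    0    4    8   12   16   20   24   28   32   36   40   44

44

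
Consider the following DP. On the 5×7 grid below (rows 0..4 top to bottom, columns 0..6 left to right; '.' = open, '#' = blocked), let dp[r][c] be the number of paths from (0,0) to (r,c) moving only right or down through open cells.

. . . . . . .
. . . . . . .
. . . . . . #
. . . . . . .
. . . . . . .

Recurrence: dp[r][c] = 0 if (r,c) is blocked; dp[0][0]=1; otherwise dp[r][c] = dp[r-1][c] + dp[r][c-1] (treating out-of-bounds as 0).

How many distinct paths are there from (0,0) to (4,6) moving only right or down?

182

r\c   0   1   2   3   4   5   6
  0   1   1   1   1   1   1   1
  1   1   2   3   4   5   6   7
  2   1   3   6  10  15  21   0
  3   1   4  10  20  35  56  56
  4   1   5  15  35  70 126 182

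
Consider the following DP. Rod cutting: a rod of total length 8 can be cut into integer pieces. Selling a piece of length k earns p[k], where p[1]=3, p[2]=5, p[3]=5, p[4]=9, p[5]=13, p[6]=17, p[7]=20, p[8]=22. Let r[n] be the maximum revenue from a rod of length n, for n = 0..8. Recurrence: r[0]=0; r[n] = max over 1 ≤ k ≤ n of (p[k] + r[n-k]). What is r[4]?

   n    0    1    2    3    4    5    6    7    8
r[n]    0    3    6    9   12   15   18   21   24

12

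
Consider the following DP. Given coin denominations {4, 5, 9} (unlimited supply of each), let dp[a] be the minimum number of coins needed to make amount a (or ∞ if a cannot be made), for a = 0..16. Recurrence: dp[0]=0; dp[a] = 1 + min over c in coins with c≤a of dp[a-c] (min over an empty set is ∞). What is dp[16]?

4

 a  0  1  2  3  4  5  6  7  8  9 10 11 12 13 14 15 16
dp  0  -  -  -  1  1  -  -  2  1  2  -  3  2  2  3  4
(- denotes ∞ / unreachable)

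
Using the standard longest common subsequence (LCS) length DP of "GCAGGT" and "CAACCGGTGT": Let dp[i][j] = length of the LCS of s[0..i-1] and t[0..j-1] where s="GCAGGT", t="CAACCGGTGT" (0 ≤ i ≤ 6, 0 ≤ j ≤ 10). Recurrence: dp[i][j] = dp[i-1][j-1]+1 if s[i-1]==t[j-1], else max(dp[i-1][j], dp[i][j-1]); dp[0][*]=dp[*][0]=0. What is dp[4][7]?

3

   ''  C  A  A  C  C  G  G  T  G  T
''  0  0  0  0  0  0  0  0  0  0  0
 G  0  0  0  0  0  0  1  1  1  1  1
 C  0  1  1  1  1  1  1  1  1  1  1
 A  0  1  2  2  2  2  2  2  2  2  2
 G  0  1  2  2  2  2  3  3  3  3  3
 G  0  1  2  2  2  2  3  4  4  4  4
 T  0  1  2  2  2  2  3  4  5  5  5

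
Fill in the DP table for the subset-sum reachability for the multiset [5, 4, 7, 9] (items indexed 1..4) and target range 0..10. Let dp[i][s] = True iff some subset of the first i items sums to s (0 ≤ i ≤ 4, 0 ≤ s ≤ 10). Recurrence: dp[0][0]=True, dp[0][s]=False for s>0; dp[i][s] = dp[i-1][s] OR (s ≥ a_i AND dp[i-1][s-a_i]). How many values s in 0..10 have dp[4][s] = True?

5

i\s   0   1   2   3   4   5   6   7   8   9  10
  0   T   F   F   F   F   F   F   F   F   F   F
  1   T   F   F   F   F   T   F   F   F   F   F
  2   T   F   F   F   T   T   F   F   F   T   F
  3   T   F   F   F   T   T   F   T   F   T   F
  4   T   F   F   F   T   T   F   T   F   T   F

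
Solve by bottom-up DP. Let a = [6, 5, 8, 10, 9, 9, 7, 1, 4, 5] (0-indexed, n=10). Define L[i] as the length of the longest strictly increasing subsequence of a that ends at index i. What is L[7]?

   i    0    1    2    3    4    5    6    7    8    9
a[i]    6    5    8   10    9    9    7    1    4    5
L[i]    1    1    2    3    3    3    2    1    2    3

1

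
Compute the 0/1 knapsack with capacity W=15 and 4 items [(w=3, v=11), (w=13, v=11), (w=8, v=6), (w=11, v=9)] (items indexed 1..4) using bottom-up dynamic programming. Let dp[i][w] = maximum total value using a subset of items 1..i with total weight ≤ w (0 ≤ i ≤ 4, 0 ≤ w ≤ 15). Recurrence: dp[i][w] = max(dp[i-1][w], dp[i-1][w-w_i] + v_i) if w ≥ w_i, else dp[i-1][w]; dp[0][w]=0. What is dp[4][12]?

17

i\w   0   1   2   3   4   5   6   7   8   9  10  11  12  13  14  15
  0   0   0   0   0   0   0   0   0   0   0   0   0   0   0   0   0
  1   0   0   0  11  11  11  11  11  11  11  11  11  11  11  11  11
  2   0   0   0  11  11  11  11  11  11  11  11  11  11  11  11  11
  3   0   0   0  11  11  11  11  11  11  11  11  17  17  17  17  17
  4   0   0   0  11  11  11  11  11  11  11  11  17  17  17  20  20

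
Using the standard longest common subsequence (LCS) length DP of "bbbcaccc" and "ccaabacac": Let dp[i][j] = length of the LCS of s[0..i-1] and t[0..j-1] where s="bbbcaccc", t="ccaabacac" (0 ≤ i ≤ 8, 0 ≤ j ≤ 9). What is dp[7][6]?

   ''  c  c  a  a  b  a  c  a  c
''  0  0  0  0  0  0  0  0  0  0
 b  0  0  0  0  0  1  1  1  1  1
 b  0  0  0  0  0  1  1  1  1  1
 b  0  0  0  0  0  1  1  1  1  1
 c  0  1  1  1  1  1  1  2  2  2
 a  0  1  1  2  2  2  2  2  3  3
 c  0  1  2  2  2  2  2  3  3  4
 c  0  1  2  2  2  2  2  3  3  4
 c  0  1  2  2  2  2  2  3  3  4

2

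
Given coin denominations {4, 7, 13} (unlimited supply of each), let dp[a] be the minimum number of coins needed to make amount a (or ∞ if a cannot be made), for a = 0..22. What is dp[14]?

2

 a  0  1  2  3  4  5  6  7  8  9 10 11 12 13 14 15 16 17 18 19 20 21 22
dp  0  -  -  -  1  -  -  1  2  -  -  2  3  1  2  3  4  2  3  4  2  3  4
(- denotes ∞ / unreachable)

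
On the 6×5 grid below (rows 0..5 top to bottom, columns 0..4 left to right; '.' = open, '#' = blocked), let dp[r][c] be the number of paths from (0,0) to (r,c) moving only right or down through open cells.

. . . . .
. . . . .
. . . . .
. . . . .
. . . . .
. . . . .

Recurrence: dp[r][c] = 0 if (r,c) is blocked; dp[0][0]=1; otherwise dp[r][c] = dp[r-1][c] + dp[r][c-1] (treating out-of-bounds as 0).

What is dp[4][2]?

15

r\c   0   1   2   3   4
  0   1   1   1   1   1
  1   1   2   3   4   5
  2   1   3   6  10  15
  3   1   4  10  20  35
  4   1   5  15  35  70
  5   1   6  21  56 126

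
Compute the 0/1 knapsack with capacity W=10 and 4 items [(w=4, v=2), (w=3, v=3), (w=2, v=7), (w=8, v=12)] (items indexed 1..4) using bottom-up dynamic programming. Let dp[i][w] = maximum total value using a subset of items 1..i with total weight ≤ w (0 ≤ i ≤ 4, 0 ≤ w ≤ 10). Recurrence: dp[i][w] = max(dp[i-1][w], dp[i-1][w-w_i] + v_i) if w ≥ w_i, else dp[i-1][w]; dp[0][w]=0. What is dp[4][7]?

i\w   0   1   2   3   4   5   6   7   8   9  10
  0   0   0   0   0   0   0   0   0   0   0   0
  1   0   0   0   0   2   2   2   2   2   2   2
  2   0   0   0   3   3   3   3   5   5   5   5
  3   0   0   7   7   7  10  10  10  10  12  12
  4   0   0   7   7   7  10  10  10  12  12  19

10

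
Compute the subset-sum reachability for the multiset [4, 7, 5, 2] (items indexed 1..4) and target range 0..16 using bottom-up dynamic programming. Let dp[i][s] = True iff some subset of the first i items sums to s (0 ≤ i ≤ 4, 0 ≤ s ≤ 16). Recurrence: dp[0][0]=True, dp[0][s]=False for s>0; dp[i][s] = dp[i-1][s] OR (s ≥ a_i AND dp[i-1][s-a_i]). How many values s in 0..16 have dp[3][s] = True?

i\s   0   1   2   3   4   5   6   7   8   9  10  11  12  13  14  15  16
  0   T   F   F   F   F   F   F   F   F   F   F   F   F   F   F   F   F
  1   T   F   F   F   T   F   F   F   F   F   F   F   F   F   F   F   F
  2   T   F   F   F   T   F   F   T   F   F   F   T   F   F   F   F   F
  3   T   F   F   F   T   T   F   T   F   T   F   T   T   F   F   F   T
  4   T   F   T   F   T   T   T   T   F   T   F   T   T   T   T   F   T

8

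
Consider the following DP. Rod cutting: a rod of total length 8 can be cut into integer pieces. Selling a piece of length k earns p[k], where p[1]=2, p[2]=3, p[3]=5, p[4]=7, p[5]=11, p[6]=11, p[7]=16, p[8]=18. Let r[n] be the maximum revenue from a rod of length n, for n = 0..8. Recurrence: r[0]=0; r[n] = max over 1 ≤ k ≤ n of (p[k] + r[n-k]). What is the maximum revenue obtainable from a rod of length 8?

18

   n    0    1    2    3    4    5    6    7    8
r[n]    0    2    4    6    8   11   13   16   18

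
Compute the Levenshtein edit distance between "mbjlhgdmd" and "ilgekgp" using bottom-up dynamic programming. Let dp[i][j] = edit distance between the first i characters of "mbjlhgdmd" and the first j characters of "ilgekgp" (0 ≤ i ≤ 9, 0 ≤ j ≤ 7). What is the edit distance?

8

   ''  i  l  g  e  k  g  p
''  0  1  2  3  4  5  6  7
 m  1  1  2  3  4  5  6  7
 b  2  2  2  3  4  5  6  7
 j  3  3  3  3  4  5  6  7
 l  4  4  3  4  4  5  6  7
 h  5  5  4  4  5  5  6  7
 g  6  6  5  4  5  6  5  6
 d  7  7  6  5  5  6  6  6
 m  8  8  7  6  6  6  7  7
 d  9  9  8  7  7  7  7  8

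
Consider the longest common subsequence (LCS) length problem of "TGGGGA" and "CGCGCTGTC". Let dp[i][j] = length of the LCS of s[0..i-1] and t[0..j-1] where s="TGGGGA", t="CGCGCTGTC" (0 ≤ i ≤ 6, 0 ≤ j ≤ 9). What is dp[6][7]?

   ''  C  G  C  G  C  T  G  T  C
''  0  0  0  0  0  0  0  0  0  0
 T  0  0  0  0  0  0  1  1  1  1
 G  0  0  1  1  1  1  1  2  2  2
 G  0  0  1  1  2  2  2  2  2  2
 G  0  0  1  1  2  2  2  3  3  3
 G  0  0  1  1  2  2  2  3  3  3
 A  0  0  1  1  2  2  2  3  3  3

3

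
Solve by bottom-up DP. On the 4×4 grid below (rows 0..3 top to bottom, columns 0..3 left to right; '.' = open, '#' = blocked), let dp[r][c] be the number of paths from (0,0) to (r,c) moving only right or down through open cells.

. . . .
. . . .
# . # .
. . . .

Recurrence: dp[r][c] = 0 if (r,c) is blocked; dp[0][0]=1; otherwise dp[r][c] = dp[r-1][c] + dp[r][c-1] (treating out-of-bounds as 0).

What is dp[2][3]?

r\c   0   1   2   3
  0   1   1   1   1
  1   1   2   3   4
  2   0   2   0   4
  3   0   2   2   6

4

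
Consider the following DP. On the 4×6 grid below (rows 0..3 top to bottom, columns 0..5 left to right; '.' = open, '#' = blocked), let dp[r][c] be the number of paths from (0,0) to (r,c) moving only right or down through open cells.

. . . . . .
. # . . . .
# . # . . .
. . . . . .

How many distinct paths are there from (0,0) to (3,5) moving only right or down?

16

r\c   0   1   2   3   4   5
  0   1   1   1   1   1   1
  1   1   0   1   2   3   4
  2   0   0   0   2   5   9
  3   0   0   0   2   7  16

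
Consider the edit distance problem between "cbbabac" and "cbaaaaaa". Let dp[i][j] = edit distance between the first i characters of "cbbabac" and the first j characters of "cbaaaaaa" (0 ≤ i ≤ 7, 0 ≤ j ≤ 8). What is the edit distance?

4

   ''  c  b  a  a  a  a  a  a
''  0  1  2  3  4  5  6  7  8
 c  1  0  1  2  3  4  5  6  7
 b  2  1  0  1  2  3  4  5  6
 b  3  2  1  1  2  3  4  5  6
 a  4  3  2  1  1  2  3  4  5
 b  5  4  3  2  2  2  3  4  5
 a  6  5  4  3  2  2  2  3  4
 c  7  6  5  4  3  3  3  3  4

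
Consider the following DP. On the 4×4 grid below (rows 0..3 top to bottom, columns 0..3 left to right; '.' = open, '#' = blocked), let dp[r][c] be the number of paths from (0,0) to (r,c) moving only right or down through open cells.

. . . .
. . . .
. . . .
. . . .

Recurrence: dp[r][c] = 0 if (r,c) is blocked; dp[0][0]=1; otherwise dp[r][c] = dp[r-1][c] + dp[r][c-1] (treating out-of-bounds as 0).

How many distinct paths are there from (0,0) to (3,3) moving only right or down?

20

r\c   0   1   2   3
  0   1   1   1   1
  1   1   2   3   4
  2   1   3   6  10
  3   1   4  10  20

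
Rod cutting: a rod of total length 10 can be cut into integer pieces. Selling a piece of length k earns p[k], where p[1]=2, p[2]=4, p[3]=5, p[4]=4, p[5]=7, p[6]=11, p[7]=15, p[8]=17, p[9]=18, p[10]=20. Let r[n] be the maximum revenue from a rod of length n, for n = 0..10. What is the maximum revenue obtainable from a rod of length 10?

   n    0    1    2    3    4    5    6    7    8    9   10
r[n]    0    2    4    6    8   10   12   15   17   19   21

21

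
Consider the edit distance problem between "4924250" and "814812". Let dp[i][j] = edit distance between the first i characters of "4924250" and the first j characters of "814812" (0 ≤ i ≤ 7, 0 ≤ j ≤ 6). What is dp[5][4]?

   ''  8  1  4  8  1  2
''  0  1  2  3  4  5  6
 4  1  1  2  2  3  4  5
 9  2  2  2  3  3  4  5
 2  3  3  3  3  4  4  4
 4  4  4  4  3  4  5  5
 2  5  5  5  4  4  5  5
 5  6  6  6  5  5  5  6
 0  7  7  7  6  6  6  6

4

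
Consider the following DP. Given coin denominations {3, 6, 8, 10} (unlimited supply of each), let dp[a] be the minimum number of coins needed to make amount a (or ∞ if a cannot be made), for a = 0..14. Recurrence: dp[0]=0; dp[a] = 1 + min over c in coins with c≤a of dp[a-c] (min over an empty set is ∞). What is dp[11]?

 a  0  1  2  3  4  5  6  7  8  9 10 11 12 13 14
dp  0  -  -  1  -  -  1  -  1  2  1  2  2  2  2
(- denotes ∞ / unreachable)

2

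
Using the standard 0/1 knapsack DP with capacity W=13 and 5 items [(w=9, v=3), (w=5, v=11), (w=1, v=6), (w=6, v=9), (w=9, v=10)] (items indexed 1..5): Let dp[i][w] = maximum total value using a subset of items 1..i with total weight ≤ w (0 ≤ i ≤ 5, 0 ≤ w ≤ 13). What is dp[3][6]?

17

i\w   0   1   2   3   4   5   6   7   8   9  10  11  12  13
  0   0   0   0   0   0   0   0   0   0   0   0   0   0   0
  1   0   0   0   0   0   0   0   0   0   3   3   3   3   3
  2   0   0   0   0   0  11  11  11  11  11  11  11  11  11
  3   0   6   6   6   6  11  17  17  17  17  17  17  17  17
  4   0   6   6   6   6  11  17  17  17  17  17  20  26  26
  5   0   6   6   6   6  11  17  17  17  17  17  20  26  26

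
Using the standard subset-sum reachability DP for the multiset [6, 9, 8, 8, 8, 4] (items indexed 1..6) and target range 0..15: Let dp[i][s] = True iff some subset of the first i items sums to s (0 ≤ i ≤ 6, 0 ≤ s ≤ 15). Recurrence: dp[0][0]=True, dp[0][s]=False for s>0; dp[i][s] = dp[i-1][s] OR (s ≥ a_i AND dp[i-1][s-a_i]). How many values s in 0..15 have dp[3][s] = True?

6

i\s   0   1   2   3   4   5   6   7   8   9  10  11  12  13  14  15
  0   T   F   F   F   F   F   F   F   F   F   F   F   F   F   F   F
  1   T   F   F   F   F   F   T   F   F   F   F   F   F   F   F   F
  2   T   F   F   F   F   F   T   F   F   T   F   F   F   F   F   T
  3   T   F   F   F   F   F   T   F   T   T   F   F   F   F   T   T
  4   T   F   F   F   F   F   T   F   T   T   F   F   F   F   T   T
  5   T   F   F   F   F   F   T   F   T   T   F   F   F   F   T   T
  6   T   F   F   F   T   F   T   F   T   T   T   F   T   T   T   T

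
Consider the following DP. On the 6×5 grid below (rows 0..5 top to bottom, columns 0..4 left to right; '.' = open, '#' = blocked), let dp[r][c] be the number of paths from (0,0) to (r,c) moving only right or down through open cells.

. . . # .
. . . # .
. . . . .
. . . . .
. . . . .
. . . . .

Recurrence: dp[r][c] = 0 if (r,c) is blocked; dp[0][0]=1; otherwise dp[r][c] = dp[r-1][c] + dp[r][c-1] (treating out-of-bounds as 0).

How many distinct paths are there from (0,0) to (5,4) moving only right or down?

105

r\c   0   1   2   3   4
  0   1   1   1   0   0
  1   1   2   3   0   0
  2   1   3   6   6   6
  3   1   4  10  16  22
  4   1   5  15  31  53
  5   1   6  21  52 105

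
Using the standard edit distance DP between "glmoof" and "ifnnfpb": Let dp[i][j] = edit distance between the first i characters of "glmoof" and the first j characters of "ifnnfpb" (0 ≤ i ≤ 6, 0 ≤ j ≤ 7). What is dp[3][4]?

4

   ''  i  f  n  n  f  p  b
''  0  1  2  3  4  5  6  7
 g  1  1  2  3  4  5  6  7
 l  2  2  2  3  4  5  6  7
 m  3  3  3  3  4  5  6  7
 o  4  4  4  4  4  5  6  7
 o  5  5  5  5  5  5  6  7
 f  6  6  5  6  6  5  6  7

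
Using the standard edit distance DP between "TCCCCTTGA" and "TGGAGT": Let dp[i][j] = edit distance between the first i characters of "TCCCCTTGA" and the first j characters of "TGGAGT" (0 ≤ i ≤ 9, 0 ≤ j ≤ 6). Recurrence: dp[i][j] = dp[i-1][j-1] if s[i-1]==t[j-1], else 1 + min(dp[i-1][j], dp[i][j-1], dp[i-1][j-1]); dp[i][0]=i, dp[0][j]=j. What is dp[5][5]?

4

   ''  T  G  G  A  G  T
''  0  1  2  3  4  5  6
 T  1  0  1  2  3  4  5
 C  2  1  1  2  3  4  5
 C  3  2  2  2  3  4  5
 C  4  3  3  3  3  4  5
 C  5  4  4  4  4  4  5
 T  6  5  5  5  5  5  4
 T  7  6  6  6  6  6  5
 G  8  7  6  6  7  6  6
 A  9  8  7  7  6  7  7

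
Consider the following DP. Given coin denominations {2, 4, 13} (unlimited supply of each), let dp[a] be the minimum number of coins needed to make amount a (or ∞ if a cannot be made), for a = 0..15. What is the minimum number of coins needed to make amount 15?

 a  0  1  2  3  4  5  6  7  8  9 10 11 12 13 14 15
dp  0  -  1  -  1  -  2  -  2  -  3  -  3  1  4  2
(- denotes ∞ / unreachable)

2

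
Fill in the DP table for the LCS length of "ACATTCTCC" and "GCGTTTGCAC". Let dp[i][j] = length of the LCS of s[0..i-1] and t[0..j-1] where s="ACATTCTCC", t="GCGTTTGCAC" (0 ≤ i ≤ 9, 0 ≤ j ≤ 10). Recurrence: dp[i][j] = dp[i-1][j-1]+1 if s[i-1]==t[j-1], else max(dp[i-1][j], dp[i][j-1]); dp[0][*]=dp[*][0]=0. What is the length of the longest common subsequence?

   ''  G  C  G  T  T  T  G  C  A  C
''  0  0  0  0  0  0  0  0  0  0  0
 A  0  0  0  0  0  0  0  0  0  1  1
 C  0  0  1  1  1  1  1  1  1  1  2
 A  0  0  1  1  1  1  1  1  1  2  2
 T  0  0  1  1  2  2  2  2  2  2  2
 T  0  0  1  1  2  3  3  3  3  3  3
 C  0  0  1  1  2  3  3  3  4  4  4
 T  0  0  1  1  2  3  4  4  4  4  4
 C  0  0  1  1  2  3  4  4  5  5  5
 C  0  0  1  1  2  3  4  4  5  5  6

6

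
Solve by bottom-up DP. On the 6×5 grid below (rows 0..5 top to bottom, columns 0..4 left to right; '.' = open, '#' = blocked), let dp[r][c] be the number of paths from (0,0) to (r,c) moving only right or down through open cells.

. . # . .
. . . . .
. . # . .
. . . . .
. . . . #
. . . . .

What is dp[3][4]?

10

r\c   0   1   2   3   4
  0   1   1   0   0   0
  1   1   2   2   2   2
  2   1   3   0   2   4
  3   1   4   4   6  10
  4   1   5   9  15   0
  5   1   6  15  30  30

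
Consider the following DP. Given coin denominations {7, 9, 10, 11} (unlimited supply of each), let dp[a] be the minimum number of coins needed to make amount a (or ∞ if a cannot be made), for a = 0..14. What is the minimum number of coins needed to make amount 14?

2

 a  0  1  2  3  4  5  6  7  8  9 10 11 12 13 14
dp  0  -  -  -  -  -  -  1  -  1  1  1  -  -  2
(- denotes ∞ / unreachable)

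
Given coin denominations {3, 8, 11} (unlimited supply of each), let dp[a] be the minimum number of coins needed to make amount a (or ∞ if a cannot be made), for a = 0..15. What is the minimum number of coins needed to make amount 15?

 a  0  1  2  3  4  5  6  7  8  9 10 11 12 13 14 15
dp  0  -  -  1  -  -  2  -  1  3  -  1  4  -  2  5
(- denotes ∞ / unreachable)

5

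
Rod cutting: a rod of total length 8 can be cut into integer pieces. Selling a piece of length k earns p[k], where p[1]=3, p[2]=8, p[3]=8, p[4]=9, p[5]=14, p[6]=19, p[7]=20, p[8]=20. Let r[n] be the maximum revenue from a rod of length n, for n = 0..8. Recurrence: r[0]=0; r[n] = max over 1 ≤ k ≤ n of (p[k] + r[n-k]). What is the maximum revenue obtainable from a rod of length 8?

32

   n    0    1    2    3    4    5    6    7    8
r[n]    0    3    8   11   16   19   24   27   32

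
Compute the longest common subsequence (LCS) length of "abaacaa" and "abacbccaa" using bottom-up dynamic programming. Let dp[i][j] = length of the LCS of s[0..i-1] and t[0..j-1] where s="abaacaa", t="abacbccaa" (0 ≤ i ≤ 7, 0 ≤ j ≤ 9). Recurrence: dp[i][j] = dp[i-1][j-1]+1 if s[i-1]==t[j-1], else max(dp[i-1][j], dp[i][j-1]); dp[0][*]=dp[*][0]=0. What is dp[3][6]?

3

   ''  a  b  a  c  b  c  c  a  a
''  0  0  0  0  0  0  0  0  0  0
 a  0  1  1  1  1  1  1  1  1  1
 b  0  1  2  2  2  2  2  2  2  2
 a  0  1  2  3  3  3  3  3  3  3
 a  0  1  2  3  3  3  3  3  4  4
 c  0  1  2  3  4  4  4  4  4  4
 a  0  1  2  3  4  4  4  4  5  5
 a  0  1  2  3  4  4  4  4  5  6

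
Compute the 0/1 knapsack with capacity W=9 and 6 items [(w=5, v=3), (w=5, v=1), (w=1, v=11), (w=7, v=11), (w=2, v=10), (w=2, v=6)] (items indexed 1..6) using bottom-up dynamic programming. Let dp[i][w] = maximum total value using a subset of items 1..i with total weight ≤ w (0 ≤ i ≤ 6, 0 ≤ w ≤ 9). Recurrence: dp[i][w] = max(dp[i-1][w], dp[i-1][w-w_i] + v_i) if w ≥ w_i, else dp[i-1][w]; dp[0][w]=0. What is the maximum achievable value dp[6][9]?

27

i\w   0   1   2   3   4   5   6   7   8   9
  0   0   0   0   0   0   0   0   0   0   0
  1   0   0   0   0   0   3   3   3   3   3
  2   0   0   0   0   0   3   3   3   3   3
  3   0  11  11  11  11  11  14  14  14  14
  4   0  11  11  11  11  11  14  14  22  22
  5   0  11  11  21  21  21  21  21  24  24
  6   0  11  11  21  21  27  27  27  27  27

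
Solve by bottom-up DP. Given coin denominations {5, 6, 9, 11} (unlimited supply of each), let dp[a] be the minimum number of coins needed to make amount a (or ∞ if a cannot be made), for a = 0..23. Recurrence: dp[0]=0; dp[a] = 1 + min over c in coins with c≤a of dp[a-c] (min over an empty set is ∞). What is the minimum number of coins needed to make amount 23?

3

 a  0  1  2  3  4  5  6  7  8  9 10 11 12 13 14 15 16 17 18 19 20 21 22 23
dp  0  -  -  -  -  1  1  -  -  1  2  1  2  -  2  2  2  2  2  3  2  3  2  3
(- denotes ∞ / unreachable)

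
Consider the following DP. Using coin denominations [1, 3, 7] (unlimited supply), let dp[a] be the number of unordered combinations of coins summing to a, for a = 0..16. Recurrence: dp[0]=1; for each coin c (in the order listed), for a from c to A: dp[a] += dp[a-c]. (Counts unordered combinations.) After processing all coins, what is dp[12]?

7

after  coin     0     1     2     3     4     5     6     7     8     9    10    11    12    13    14    15    16
          1     1     1     1     1     1     1     1     1     1     1     1     1     1     1     1     1     1
          3     1     1     1     2     2     2     3     3     3     4     4     4     5     5     5     6     6
          7     1     1     1     2     2     2     3     4     4     5     6     6     7     8     9    10    11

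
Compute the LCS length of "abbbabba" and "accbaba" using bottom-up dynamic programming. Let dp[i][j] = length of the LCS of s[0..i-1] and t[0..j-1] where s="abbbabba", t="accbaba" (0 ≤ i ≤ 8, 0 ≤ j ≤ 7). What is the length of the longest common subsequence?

   ''  a  c  c  b  a  b  a
''  0  0  0  0  0  0  0  0
 a  0  1  1  1  1  1  1  1
 b  0  1  1  1  2  2  2  2
 b  0  1  1  1  2  2  3  3
 b  0  1  1  1  2  2  3  3
 a  0  1  1  1  2  3  3  4
 b  0  1  1  1  2  3  4  4
 b  0  1  1  1  2  3  4  4
 a  0  1  1  1  2  3  4  5

5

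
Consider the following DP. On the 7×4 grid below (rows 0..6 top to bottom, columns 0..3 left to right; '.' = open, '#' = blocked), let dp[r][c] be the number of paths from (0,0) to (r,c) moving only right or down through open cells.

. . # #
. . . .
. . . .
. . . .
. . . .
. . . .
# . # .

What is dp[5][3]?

50

r\c   0   1   2   3
  0   1   1   0   0
  1   1   2   2   2
  2   1   3   5   7
  3   1   4   9  16
  4   1   5  14  30
  5   1   6  20  50
  6   0   6   0  50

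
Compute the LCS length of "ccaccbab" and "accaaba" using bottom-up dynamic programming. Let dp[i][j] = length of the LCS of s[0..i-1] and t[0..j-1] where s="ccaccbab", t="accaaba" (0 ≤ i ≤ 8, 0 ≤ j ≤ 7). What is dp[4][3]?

2

   ''  a  c  c  a  a  b  a
''  0  0  0  0  0  0  0  0
 c  0  0  1  1  1  1  1  1
 c  0  0  1  2  2  2  2  2
 a  0  1  1  2  3  3  3  3
 c  0  1  2  2  3  3  3  3
 c  0  1  2  3  3  3  3  3
 b  0  1  2  3  3  3  4  4
 a  0  1  2  3  4  4  4  5
 b  0  1  2  3  4  4  5  5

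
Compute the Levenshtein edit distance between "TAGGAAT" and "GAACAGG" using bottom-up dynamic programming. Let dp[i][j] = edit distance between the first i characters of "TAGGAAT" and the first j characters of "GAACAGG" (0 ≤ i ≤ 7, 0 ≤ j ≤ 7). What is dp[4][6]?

4

   ''  G  A  A  C  A  G  G
''  0  1  2  3  4  5  6  7
 T  1  1  2  3  4  5  6  7
 A  2  2  1  2  3  4  5  6
 G  3  2  2  2  3  4  4  5
 G  4  3  3  3  3  4  4  4
 A  5  4  3  3  4  3  4  5
 A  6  5  4  3  4  4  4  5
 T  7  6  5  4  4  5  5  5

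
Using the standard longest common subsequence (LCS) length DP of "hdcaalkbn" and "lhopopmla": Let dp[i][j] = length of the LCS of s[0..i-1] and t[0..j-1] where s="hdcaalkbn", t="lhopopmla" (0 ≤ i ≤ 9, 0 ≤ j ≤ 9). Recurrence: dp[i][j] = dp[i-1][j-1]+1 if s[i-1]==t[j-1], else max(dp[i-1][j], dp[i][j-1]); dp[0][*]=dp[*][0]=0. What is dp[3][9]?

   ''  l  h  o  p  o  p  m  l  a
''  0  0  0  0  0  0  0  0  0  0
 h  0  0  1  1  1  1  1  1  1  1
 d  0  0  1  1  1  1  1  1  1  1
 c  0  0  1  1  1  1  1  1  1  1
 a  0  0  1  1  1  1  1  1  1  2
 a  0  0  1  1  1  1  1  1  1  2
 l  0  1  1  1  1  1  1  1  2  2
 k  0  1  1  1  1  1  1  1  2  2
 b  0  1  1  1  1  1  1  1  2  2
 n  0  1  1  1  1  1  1  1  2  2

1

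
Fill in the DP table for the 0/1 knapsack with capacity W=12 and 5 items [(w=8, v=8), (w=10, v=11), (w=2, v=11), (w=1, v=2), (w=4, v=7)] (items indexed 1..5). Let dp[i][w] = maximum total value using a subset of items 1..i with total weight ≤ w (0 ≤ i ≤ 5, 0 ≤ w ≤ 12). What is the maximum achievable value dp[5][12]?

22

i\w   0   1   2   3   4   5   6   7   8   9  10  11  12
  0   0   0   0   0   0   0   0   0   0   0   0   0   0
  1   0   0   0   0   0   0   0   0   8   8   8   8   8
  2   0   0   0   0   0   0   0   0   8   8  11  11  11
  3   0   0  11  11  11  11  11  11  11  11  19  19  22
  4   0   2  11  13  13  13  13  13  13  13  19  21  22
  5   0   2  11  13  13  13  18  20  20  20  20  21  22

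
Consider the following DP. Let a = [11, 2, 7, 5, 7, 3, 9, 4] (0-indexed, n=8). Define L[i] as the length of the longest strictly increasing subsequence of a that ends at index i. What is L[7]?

   i    0    1    2    3    4    5    6    7
a[i]   11    2    7    5    7    3    9    4
L[i]    1    1    2    2    3    2    4    3

3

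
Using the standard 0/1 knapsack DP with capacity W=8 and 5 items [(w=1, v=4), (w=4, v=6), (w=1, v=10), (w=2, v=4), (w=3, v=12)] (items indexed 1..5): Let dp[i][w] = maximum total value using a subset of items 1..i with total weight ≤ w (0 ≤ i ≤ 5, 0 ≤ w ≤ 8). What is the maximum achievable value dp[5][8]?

i\w   0   1   2   3   4   5   6   7   8
  0   0   0   0   0   0   0   0   0   0
  1   0   4   4   4   4   4   4   4   4
  2   0   4   4   4   6  10  10  10  10
  3   0  10  14  14  14  16  20  20  20
  4   0  10  14  14  18  18  20  20  24
  5   0  10  14  14  22  26  26  30  30

30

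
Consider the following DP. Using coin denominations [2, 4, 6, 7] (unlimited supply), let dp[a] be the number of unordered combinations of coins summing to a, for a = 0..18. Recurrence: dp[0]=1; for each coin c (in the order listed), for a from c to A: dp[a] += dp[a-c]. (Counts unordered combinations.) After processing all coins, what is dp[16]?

after  coin     0     1     2     3     4     5     6     7     8     9    10    11    12    13    14    15    16    17    18
          2     1     0     1     0     1     0     1     0     1     0     1     0     1     0     1     0     1     0     1
          4     1     0     1     0     2     0     2     0     3     0     3     0     4     0     4     0     5     0     5
          6     1     0     1     0     2     0     3     0     4     0     5     0     7     0     8     0    10     0    12
          7     1     0     1     0     2     0     3     1     4     1     5     2     7     3     9     4    11     5    14

11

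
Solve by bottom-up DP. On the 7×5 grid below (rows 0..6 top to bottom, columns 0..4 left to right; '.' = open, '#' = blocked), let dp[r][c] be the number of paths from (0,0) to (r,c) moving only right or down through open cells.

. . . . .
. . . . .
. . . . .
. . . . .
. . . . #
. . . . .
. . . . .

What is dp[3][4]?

r\c   0   1   2   3   4
  0   1   1   1   1   1
  1   1   2   3   4   5
  2   1   3   6  10  15
  3   1   4  10  20  35
  4   1   5  15  35   0
  5   1   6  21  56  56
  6   1   7  28  84 140

35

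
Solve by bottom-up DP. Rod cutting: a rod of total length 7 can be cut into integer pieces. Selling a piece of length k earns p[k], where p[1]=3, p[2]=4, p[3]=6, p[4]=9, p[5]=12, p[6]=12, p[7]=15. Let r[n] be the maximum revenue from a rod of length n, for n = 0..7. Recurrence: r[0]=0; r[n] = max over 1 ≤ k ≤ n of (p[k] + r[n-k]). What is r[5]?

15

   n    0    1    2    3    4    5    6    7
r[n]    0    3    6    9   12   15   18   21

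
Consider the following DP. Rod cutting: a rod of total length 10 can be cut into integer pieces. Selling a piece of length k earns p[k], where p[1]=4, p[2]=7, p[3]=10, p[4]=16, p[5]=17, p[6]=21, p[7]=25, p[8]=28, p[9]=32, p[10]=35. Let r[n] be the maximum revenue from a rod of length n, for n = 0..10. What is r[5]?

20

   n    0    1    2    3    4    5    6    7    8    9   10
r[n]    0    4    8   12   16   20   24   28   32   36   40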